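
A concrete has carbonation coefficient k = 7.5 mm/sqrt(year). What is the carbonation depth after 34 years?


depth = k * sqrt(t)
= 7.5 * sqrt(34)
= 43.73 mm

43.73


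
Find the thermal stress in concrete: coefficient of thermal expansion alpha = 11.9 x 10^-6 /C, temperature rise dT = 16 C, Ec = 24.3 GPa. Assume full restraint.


sigma = alpha * dT * Ec
= 11.9e-6 * 16 * 24.3 * 1000
= 4.627 MPa

4.627


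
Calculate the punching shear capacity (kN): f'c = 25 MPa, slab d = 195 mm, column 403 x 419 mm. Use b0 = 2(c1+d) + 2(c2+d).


b0 = 2*(403 + 195) + 2*(419 + 195) = 2424 mm
Vc = 0.33 * sqrt(25) * 2424 * 195 / 1000
= 779.92 kN

779.92


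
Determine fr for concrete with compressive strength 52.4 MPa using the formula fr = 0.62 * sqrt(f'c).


fr = 0.62 * sqrt(52.4)
= 4.488 MPa

4.488


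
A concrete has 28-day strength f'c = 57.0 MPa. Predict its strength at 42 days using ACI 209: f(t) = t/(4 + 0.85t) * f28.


f(42) = 42 / (4 + 0.85 * 42) * 57.0
= 42 / 39.7 * 57.0
= 60.3 MPa

60.3


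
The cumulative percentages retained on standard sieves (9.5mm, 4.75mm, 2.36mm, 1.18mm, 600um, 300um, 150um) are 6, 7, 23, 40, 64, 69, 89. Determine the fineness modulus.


FM = sum(cumulative % retained) / 100
= 298 / 100
= 2.98

2.98


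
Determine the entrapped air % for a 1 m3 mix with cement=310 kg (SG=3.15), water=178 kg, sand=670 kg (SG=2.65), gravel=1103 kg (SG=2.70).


Vol cement = 310 / (3.15 * 1000) = 0.098413 m3
Vol water = 178 / 1000 = 0.178 m3
Vol sand = 670 / (2.65 * 1000) = 0.25283 m3
Vol gravel = 1103 / (2.70 * 1000) = 0.408519 m3
Total solid + water volume = 0.937761 m3
Air = (1 - 0.937761) * 100 = 6.22%

6.22


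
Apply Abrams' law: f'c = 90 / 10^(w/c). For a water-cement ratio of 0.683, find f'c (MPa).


f'c = 90 / 10^0.683
= 90 / 4.819
= 18.67 MPa

18.67


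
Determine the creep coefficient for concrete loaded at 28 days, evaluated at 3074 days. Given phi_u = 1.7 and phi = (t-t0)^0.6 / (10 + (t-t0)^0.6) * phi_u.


dt = 3074 - 28 = 3046
phi = 3046^0.6 / (10 + 3046^0.6) * 1.7
= 1.572

1.572


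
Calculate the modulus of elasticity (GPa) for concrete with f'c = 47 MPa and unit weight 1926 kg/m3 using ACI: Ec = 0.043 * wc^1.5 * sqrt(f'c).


Ec = 0.043 * 1926^1.5 * sqrt(47) / 1000
= 24.92 GPa

24.92


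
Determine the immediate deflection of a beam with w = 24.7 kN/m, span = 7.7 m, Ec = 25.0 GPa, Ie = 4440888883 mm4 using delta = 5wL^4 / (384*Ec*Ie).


Convert: L = 7.7 m = 7700 mm, Ec = 25.0 GPa = 25000 MPa
delta = 5 * 24.7 * 7700^4 / (384 * 25000 * 4440888883)
= 10.18 mm

10.18


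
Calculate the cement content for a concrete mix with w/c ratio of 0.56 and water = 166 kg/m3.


Cement = water / (w/c)
= 166 / 0.56
= 296.4 kg/m3

296.4


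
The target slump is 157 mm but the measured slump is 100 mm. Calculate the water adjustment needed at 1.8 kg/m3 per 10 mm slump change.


Difference = 157 - 100 = 57 mm
Water adjustment = 57 * 1.8 / 10 = 10.3 kg/m3

10.3


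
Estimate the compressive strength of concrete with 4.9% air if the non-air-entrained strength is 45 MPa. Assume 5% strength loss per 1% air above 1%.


Strength loss = (4.9 - 1) * 5 = 19.5%
f'c = 45 * (1 - 19.5/100)
= 36.22 MPa

36.22


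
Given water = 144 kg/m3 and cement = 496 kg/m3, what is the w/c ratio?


w/c = water / cement
w/c = 144 / 496 = 0.29

0.29


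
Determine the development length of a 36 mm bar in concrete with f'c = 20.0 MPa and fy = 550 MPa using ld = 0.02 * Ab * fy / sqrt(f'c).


Ab = pi * 36^2 / 4 = 1017.876 mm2
ld = 0.02 * 1017.876 * 550 / sqrt(20.0)
= 2503.6 mm

2503.6


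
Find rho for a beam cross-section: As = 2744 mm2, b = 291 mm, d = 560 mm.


rho = As / (b * d)
= 2744 / (291 * 560)
= 0.0168

0.0168


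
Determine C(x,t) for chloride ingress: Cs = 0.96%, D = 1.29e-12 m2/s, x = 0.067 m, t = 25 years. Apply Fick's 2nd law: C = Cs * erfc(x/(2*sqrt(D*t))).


t_seconds = 25 * 365.25 * 24 * 3600 = 788940000.0 s
arg = 0.067 / (2 * sqrt(1.29e-12 * 788940000.0))
= 1.0501
erfc(1.0501) = 0.1375
C = 0.96 * 0.1375 = 0.132%

0.132


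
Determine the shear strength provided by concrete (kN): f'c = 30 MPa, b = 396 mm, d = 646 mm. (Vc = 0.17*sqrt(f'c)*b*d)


Vc = 0.17 * sqrt(30) * 396 * 646 / 1000
= 238.2 kN

238.2


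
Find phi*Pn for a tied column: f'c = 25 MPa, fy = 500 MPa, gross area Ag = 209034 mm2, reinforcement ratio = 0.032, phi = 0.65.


Ast = rho * Ag = 0.032 * 209034 = 6689.088 mm2
phi*Pn = 0.65 * 0.80 * (0.85 * 25 * (209034 - 6689.088) + 500 * 6689.088) / 1000
= 3975.07 kN

3975.07


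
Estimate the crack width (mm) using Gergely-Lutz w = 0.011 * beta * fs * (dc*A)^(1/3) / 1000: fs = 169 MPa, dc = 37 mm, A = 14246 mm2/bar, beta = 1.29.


w = 0.011 * beta * fs * (dc * A)^(1/3) / 1000
= 0.011 * 1.29 * 169 * (37 * 14246)^(1/3) / 1000
= 0.194 mm

0.194


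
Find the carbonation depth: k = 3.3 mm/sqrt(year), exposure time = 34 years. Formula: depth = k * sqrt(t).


depth = k * sqrt(t)
= 3.3 * sqrt(34)
= 19.24 mm

19.24


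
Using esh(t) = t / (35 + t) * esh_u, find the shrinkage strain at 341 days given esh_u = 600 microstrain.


esh(341) = 341 / (35 + 341) * 600
= 341 / 376 * 600
= 544.1 microstrain

544.1


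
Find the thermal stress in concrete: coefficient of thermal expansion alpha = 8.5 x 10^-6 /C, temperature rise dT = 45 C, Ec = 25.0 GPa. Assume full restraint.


sigma = alpha * dT * Ec
= 8.5e-6 * 45 * 25.0 * 1000
= 9.562 MPa

9.562


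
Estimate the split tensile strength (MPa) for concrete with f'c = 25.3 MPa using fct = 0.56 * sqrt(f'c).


fct = 0.56 * sqrt(25.3)
= 0.56 * 5.03
= 2.817 MPa

2.817


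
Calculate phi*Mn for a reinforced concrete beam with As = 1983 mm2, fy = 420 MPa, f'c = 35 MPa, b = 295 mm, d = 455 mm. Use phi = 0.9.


a = As * fy / (0.85 * f'c * b)
= 1983 * 420 / (0.85 * 35 * 295)
= 94.8993 mm
Mn = As * fy * (d - a/2) / 10^6
= 339.4324 kN-m
phi*Mn = 0.9 * 339.4324 = 305.49 kN-m

305.49


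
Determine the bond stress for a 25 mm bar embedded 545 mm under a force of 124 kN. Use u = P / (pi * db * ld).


u = P / (pi * db * ld)
= 124 * 1000 / (pi * 25 * 545)
= 2.897 MPa

2.897


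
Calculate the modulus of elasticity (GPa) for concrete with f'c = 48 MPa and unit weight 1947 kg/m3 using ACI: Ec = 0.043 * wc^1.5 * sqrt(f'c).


Ec = 0.043 * 1947^1.5 * sqrt(48) / 1000
= 25.59 GPa

25.59


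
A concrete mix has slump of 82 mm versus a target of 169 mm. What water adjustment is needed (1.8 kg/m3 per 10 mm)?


Difference = 169 - 82 = 87 mm
Water adjustment = 87 * 1.8 / 10 = 15.7 kg/m3

15.7


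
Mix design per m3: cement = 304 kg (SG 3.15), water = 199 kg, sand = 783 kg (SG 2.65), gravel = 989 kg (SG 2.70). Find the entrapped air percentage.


Vol cement = 304 / (3.15 * 1000) = 0.096508 m3
Vol water = 199 / 1000 = 0.199 m3
Vol sand = 783 / (2.65 * 1000) = 0.295472 m3
Vol gravel = 989 / (2.70 * 1000) = 0.366296 m3
Total solid + water volume = 0.957276 m3
Air = (1 - 0.957276) * 100 = 4.27%

4.27


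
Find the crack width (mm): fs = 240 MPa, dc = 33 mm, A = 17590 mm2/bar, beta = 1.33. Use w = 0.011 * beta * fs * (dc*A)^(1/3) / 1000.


w = 0.011 * beta * fs * (dc * A)^(1/3) / 1000
= 0.011 * 1.33 * 240 * (33 * 17590)^(1/3) / 1000
= 0.293 mm

0.293


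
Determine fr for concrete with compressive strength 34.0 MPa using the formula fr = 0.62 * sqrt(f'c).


fr = 0.62 * sqrt(34.0)
= 3.615 MPa

3.615


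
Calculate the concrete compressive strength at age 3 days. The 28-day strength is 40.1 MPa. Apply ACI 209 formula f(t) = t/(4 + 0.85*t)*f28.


f(3) = 3 / (4 + 0.85 * 3) * 40.1
= 3 / 6.55 * 40.1
= 18.37 MPa

18.37


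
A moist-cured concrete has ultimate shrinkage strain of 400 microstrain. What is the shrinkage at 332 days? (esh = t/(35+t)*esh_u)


esh(332) = 332 / (35 + 332) * 400
= 332 / 367 * 400
= 361.9 microstrain

361.9


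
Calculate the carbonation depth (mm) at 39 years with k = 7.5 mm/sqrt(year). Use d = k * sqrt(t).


depth = k * sqrt(t)
= 7.5 * sqrt(39)
= 46.84 mm

46.84


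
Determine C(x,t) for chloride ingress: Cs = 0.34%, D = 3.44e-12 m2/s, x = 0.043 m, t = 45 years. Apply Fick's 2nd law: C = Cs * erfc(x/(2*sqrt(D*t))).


t_seconds = 45 * 365.25 * 24 * 3600 = 1420092000.0 s
arg = 0.043 / (2 * sqrt(3.44e-12 * 1420092000.0))
= 0.3076
erfc(0.3076) = 0.6635
C = 0.34 * 0.6635 = 0.2256%

0.2256


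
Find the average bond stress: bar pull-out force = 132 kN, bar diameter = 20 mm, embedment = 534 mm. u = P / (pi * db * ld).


u = P / (pi * db * ld)
= 132 * 1000 / (pi * 20 * 534)
= 3.934 MPa

3.934


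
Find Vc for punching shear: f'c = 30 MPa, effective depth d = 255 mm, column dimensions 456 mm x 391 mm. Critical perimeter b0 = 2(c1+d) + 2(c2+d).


b0 = 2*(456 + 255) + 2*(391 + 255) = 2714 mm
Vc = 0.33 * sqrt(30) * 2714 * 255 / 1000
= 1250.91 kN

1250.91


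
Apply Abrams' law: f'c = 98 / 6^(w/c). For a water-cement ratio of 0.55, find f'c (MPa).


f'c = 98 / 6^0.55
= 98 / 2.679
= 36.58 MPa

36.58


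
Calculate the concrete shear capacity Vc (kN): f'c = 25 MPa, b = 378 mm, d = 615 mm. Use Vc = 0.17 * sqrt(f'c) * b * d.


Vc = 0.17 * sqrt(25) * 378 * 615 / 1000
= 197.6 kN

197.6


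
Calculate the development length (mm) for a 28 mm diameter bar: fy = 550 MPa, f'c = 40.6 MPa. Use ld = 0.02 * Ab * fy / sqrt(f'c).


Ab = pi * 28^2 / 4 = 615.752 mm2
ld = 0.02 * 615.752 * 550 / sqrt(40.6)
= 1063.0 mm

1063.0


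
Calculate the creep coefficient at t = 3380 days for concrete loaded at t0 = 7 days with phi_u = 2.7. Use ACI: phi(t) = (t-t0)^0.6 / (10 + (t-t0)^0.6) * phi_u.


dt = 3380 - 7 = 3373
phi = 3373^0.6 / (10 + 3373^0.6) * 2.7
= 2.508

2.508


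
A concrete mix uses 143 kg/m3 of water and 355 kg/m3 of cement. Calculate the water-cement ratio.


w/c = water / cement
w/c = 143 / 355 = 0.403

0.403


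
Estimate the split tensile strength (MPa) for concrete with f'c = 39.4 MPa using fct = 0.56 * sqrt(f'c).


fct = 0.56 * sqrt(39.4)
= 0.56 * 6.277
= 3.515 MPa

3.515


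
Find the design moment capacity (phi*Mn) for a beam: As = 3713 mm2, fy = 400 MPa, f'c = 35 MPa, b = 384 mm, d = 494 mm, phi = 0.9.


a = As * fy / (0.85 * f'c * b)
= 3713 * 400 / (0.85 * 35 * 384)
= 130.007 mm
Mn = As * fy * (d - a/2) / 10^6
= 637.1456 kN-m
phi*Mn = 0.9 * 637.1456 = 573.43 kN-m

573.43


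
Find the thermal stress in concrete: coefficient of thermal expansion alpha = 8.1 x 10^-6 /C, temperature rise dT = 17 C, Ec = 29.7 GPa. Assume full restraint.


sigma = alpha * dT * Ec
= 8.1e-6 * 17 * 29.7 * 1000
= 4.09 MPa

4.09


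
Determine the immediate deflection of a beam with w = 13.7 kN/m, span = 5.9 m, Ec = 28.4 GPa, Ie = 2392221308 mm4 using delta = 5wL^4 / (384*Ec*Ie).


Convert: L = 5.9 m = 5900 mm, Ec = 28.4 GPa = 28400 MPa
delta = 5 * 13.7 * 5900^4 / (384 * 28400 * 2392221308)
= 3.18 mm

3.18


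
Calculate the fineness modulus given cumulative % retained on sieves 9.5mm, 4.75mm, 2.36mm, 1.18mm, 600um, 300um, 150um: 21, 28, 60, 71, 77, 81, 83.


FM = sum(cumulative % retained) / 100
= 421 / 100
= 4.21

4.21


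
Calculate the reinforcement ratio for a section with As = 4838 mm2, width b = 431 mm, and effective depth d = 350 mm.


rho = As / (b * d)
= 4838 / (431 * 350)
= 0.0321

0.0321


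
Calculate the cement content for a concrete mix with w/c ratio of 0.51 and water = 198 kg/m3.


Cement = water / (w/c)
= 198 / 0.51
= 388.2 kg/m3

388.2


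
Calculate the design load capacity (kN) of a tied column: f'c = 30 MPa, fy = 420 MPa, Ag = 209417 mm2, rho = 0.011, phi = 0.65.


Ast = rho * Ag = 0.011 * 209417 = 2303.587 mm2
phi*Pn = 0.65 * 0.80 * (0.85 * 30 * (209417 - 2303.587) + 420 * 2303.587) / 1000
= 3249.43 kN

3249.43


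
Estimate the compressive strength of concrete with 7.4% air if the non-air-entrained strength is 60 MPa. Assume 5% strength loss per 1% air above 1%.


Strength loss = (7.4 - 1) * 5 = 32.0%
f'c = 60 * (1 - 32.0/100)
= 40.8 MPa

40.8


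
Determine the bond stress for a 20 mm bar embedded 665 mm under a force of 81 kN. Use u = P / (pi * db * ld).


u = P / (pi * db * ld)
= 81 * 1000 / (pi * 20 * 665)
= 1.939 MPa

1.939


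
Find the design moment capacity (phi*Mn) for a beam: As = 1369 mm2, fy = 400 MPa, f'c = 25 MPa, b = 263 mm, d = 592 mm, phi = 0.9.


a = As * fy / (0.85 * f'c * b)
= 1369 * 400 / (0.85 * 25 * 263)
= 97.9826 mm
Mn = As * fy * (d - a/2) / 10^6
= 297.3516 kN-m
phi*Mn = 0.9 * 297.3516 = 267.62 kN-m

267.62


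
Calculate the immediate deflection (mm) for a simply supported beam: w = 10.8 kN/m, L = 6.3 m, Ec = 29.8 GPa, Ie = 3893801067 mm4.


Convert: L = 6.3 m = 6300 mm, Ec = 29.8 GPa = 29800 MPa
delta = 5 * 10.8 * 6300^4 / (384 * 29800 * 3893801067)
= 1.91 mm

1.91


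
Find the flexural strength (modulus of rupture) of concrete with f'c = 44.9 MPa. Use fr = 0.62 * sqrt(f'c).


fr = 0.62 * sqrt(44.9)
= 4.154 MPa

4.154


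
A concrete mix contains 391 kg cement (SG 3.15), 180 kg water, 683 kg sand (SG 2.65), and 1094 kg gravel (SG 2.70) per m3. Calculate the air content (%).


Vol cement = 391 / (3.15 * 1000) = 0.124127 m3
Vol water = 180 / 1000 = 0.18 m3
Vol sand = 683 / (2.65 * 1000) = 0.257736 m3
Vol gravel = 1094 / (2.70 * 1000) = 0.405185 m3
Total solid + water volume = 0.967048 m3
Air = (1 - 0.967048) * 100 = 3.3%

3.3


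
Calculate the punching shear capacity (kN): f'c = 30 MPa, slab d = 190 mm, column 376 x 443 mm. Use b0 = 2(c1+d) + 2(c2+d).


b0 = 2*(376 + 190) + 2*(443 + 190) = 2398 mm
Vc = 0.33 * sqrt(30) * 2398 * 190 / 1000
= 823.53 kN

823.53


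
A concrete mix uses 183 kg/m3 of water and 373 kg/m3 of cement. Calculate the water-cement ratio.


w/c = water / cement
w/c = 183 / 373 = 0.491

0.491


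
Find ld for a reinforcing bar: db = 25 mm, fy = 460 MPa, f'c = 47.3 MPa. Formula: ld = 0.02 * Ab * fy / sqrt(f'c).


Ab = pi * 25^2 / 4 = 490.874 mm2
ld = 0.02 * 490.874 * 460 / sqrt(47.3)
= 656.6 mm

656.6


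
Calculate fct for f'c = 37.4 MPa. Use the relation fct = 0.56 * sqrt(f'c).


fct = 0.56 * sqrt(37.4)
= 0.56 * 6.116
= 3.425 MPa

3.425


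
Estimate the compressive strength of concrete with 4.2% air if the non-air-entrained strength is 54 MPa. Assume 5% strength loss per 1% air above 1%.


Strength loss = (4.2 - 1) * 5 = 16.0%
f'c = 54 * (1 - 16.0/100)
= 45.36 MPa

45.36


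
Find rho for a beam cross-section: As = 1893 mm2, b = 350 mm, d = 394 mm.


rho = As / (b * d)
= 1893 / (350 * 394)
= 0.0137

0.0137


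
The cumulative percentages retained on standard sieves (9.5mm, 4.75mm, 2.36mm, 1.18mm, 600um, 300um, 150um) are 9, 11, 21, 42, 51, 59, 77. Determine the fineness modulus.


FM = sum(cumulative % retained) / 100
= 270 / 100
= 2.7

2.7


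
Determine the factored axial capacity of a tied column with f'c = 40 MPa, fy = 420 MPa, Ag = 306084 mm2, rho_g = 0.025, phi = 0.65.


Ast = rho * Ag = 0.025 * 306084 = 7652.1 mm2
phi*Pn = 0.65 * 0.80 * (0.85 * 40 * (306084 - 7652.1) + 420 * 7652.1) / 1000
= 6947.49 kN

6947.49


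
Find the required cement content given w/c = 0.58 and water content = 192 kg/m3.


Cement = water / (w/c)
= 192 / 0.58
= 331.0 kg/m3

331.0


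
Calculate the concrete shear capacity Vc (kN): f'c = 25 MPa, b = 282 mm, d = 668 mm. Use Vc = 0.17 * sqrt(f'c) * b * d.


Vc = 0.17 * sqrt(25) * 282 * 668 / 1000
= 160.12 kN

160.12


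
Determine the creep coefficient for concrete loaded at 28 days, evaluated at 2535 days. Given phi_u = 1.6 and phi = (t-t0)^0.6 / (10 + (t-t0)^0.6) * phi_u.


dt = 2535 - 28 = 2507
phi = 2507^0.6 / (10 + 2507^0.6) * 1.6
= 1.466

1.466


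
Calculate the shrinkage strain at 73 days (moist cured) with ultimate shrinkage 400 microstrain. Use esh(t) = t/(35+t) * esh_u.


esh(73) = 73 / (35 + 73) * 400
= 73 / 108 * 400
= 270.4 microstrain

270.4


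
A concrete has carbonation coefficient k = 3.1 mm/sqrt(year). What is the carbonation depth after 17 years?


depth = k * sqrt(t)
= 3.1 * sqrt(17)
= 12.78 mm

12.78


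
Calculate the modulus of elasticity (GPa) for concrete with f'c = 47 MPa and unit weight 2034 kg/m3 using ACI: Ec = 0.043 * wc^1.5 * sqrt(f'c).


Ec = 0.043 * 2034^1.5 * sqrt(47) / 1000
= 27.04 GPa

27.04


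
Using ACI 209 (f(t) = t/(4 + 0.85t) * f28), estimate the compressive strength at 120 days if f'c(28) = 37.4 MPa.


f(120) = 120 / (4 + 0.85 * 120) * 37.4
= 120 / 106.0 * 37.4
= 42.34 MPa

42.34


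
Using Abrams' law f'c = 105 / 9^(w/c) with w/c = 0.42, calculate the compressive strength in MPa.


f'c = 105 / 9^0.42
= 105 / 2.516
= 41.73 MPa

41.73


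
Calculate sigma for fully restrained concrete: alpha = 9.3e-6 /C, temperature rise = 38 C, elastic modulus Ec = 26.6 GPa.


sigma = alpha * dT * Ec
= 9.3e-6 * 38 * 26.6 * 1000
= 9.4 MPa

9.4


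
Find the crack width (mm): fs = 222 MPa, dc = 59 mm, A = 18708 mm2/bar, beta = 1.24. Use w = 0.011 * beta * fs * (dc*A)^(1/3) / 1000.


w = 0.011 * beta * fs * (dc * A)^(1/3) / 1000
= 0.011 * 1.24 * 222 * (59 * 18708)^(1/3) / 1000
= 0.313 mm

0.313


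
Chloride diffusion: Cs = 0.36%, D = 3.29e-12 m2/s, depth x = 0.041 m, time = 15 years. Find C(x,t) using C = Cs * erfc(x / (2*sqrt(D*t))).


t_seconds = 15 * 365.25 * 24 * 3600 = 473364000.0 s
arg = 0.041 / (2 * sqrt(3.29e-12 * 473364000.0))
= 0.5195
erfc(0.5195) = 0.4626
C = 0.36 * 0.4626 = 0.1665%

0.1665


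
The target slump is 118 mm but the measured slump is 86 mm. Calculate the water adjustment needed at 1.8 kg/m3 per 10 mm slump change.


Difference = 118 - 86 = 32 mm
Water adjustment = 32 * 1.8 / 10 = 5.8 kg/m3

5.8


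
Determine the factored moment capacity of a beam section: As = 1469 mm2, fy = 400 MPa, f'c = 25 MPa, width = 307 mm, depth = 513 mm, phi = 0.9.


a = As * fy / (0.85 * f'c * b)
= 1469 * 400 / (0.85 * 25 * 307)
= 90.0709 mm
Mn = As * fy * (d - a/2) / 10^6
= 274.976 kN-m
phi*Mn = 0.9 * 274.976 = 247.48 kN-m

247.48


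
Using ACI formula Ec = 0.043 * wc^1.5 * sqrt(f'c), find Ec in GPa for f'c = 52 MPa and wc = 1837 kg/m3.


Ec = 0.043 * 1837^1.5 * sqrt(52) / 1000
= 24.41 GPa

24.41


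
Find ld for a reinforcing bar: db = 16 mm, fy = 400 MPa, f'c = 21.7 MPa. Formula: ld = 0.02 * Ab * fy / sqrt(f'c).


Ab = pi * 16^2 / 4 = 201.062 mm2
ld = 0.02 * 201.062 * 400 / sqrt(21.7)
= 345.3 mm

345.3


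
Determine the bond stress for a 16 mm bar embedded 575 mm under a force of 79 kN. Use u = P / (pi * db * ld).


u = P / (pi * db * ld)
= 79 * 1000 / (pi * 16 * 575)
= 2.733 MPa

2.733


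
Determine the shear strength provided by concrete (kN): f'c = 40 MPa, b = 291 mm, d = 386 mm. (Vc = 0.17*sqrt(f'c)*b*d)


Vc = 0.17 * sqrt(40) * 291 * 386 / 1000
= 120.77 kN

120.77


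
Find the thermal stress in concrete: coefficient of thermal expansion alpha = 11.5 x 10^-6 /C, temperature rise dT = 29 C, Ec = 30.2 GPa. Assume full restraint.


sigma = alpha * dT * Ec
= 11.5e-6 * 29 * 30.2 * 1000
= 10.072 MPa

10.072


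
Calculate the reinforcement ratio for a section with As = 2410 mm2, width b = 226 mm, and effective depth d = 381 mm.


rho = As / (b * d)
= 2410 / (226 * 381)
= 0.028

0.028


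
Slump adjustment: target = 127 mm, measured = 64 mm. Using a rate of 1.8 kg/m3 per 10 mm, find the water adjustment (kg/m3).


Difference = 127 - 64 = 63 mm
Water adjustment = 63 * 1.8 / 10 = 11.3 kg/m3

11.3


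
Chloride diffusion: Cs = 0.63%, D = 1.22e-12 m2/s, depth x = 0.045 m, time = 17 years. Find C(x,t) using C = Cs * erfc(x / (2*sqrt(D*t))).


t_seconds = 17 * 365.25 * 24 * 3600 = 536479200.0 s
arg = 0.045 / (2 * sqrt(1.22e-12 * 536479200.0))
= 0.8795
erfc(0.8795) = 0.2136
C = 0.63 * 0.2136 = 0.1346%

0.1346


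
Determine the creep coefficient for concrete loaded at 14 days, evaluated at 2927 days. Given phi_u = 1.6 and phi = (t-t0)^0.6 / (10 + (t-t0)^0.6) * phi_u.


dt = 2927 - 14 = 2913
phi = 2913^0.6 / (10 + 2913^0.6) * 1.6
= 1.477

1.477


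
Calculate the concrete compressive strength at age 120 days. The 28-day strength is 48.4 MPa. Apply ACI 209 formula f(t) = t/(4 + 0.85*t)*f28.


f(120) = 120 / (4 + 0.85 * 120) * 48.4
= 120 / 106.0 * 48.4
= 54.79 MPa

54.79


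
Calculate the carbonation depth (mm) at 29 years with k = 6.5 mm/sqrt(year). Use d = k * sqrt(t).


depth = k * sqrt(t)
= 6.5 * sqrt(29)
= 35.0 mm

35.0


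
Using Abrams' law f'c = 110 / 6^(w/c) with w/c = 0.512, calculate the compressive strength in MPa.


f'c = 110 / 6^0.512
= 110 / 2.503
= 43.95 MPa

43.95


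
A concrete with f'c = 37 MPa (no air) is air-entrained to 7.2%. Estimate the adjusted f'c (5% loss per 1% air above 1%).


Strength loss = (7.2 - 1) * 5 = 31.0%
f'c = 37 * (1 - 31.0/100)
= 25.53 MPa

25.53


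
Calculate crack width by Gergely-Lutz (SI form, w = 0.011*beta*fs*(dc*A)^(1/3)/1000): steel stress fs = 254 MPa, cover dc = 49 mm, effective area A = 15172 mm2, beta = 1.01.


w = 0.011 * beta * fs * (dc * A)^(1/3) / 1000
= 0.011 * 1.01 * 254 * (49 * 15172)^(1/3) / 1000
= 0.256 mm

0.256


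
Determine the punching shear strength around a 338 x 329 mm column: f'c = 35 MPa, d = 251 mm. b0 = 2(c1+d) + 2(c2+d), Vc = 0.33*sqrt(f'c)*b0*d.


b0 = 2*(338 + 251) + 2*(329 + 251) = 2338 mm
Vc = 0.33 * sqrt(35) * 2338 * 251 / 1000
= 1145.69 kN

1145.69


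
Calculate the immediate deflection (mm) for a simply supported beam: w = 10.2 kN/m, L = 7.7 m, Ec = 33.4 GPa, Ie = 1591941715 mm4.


Convert: L = 7.7 m = 7700 mm, Ec = 33.4 GPa = 33400 MPa
delta = 5 * 10.2 * 7700^4 / (384 * 33400 * 1591941715)
= 8.78 mm

8.78


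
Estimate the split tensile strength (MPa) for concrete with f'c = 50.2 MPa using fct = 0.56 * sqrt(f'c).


fct = 0.56 * sqrt(50.2)
= 0.56 * 7.085
= 3.968 MPa

3.968


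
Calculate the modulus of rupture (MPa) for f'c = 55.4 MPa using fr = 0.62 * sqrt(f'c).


fr = 0.62 * sqrt(55.4)
= 4.615 MPa

4.615


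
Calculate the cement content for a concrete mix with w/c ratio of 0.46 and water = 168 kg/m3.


Cement = water / (w/c)
= 168 / 0.46
= 365.2 kg/m3

365.2


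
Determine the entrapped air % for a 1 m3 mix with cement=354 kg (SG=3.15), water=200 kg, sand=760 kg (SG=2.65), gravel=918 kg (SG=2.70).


Vol cement = 354 / (3.15 * 1000) = 0.112381 m3
Vol water = 200 / 1000 = 0.2 m3
Vol sand = 760 / (2.65 * 1000) = 0.286792 m3
Vol gravel = 918 / (2.70 * 1000) = 0.34 m3
Total solid + water volume = 0.939173 m3
Air = (1 - 0.939173) * 100 = 6.08%

6.08


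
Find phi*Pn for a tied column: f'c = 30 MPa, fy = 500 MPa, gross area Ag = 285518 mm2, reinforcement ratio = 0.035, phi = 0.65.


Ast = rho * Ag = 0.035 * 285518 = 9993.13 mm2
phi*Pn = 0.65 * 0.80 * (0.85 * 30 * (285518 - 9993.13) + 500 * 9993.13) / 1000
= 6251.67 kN

6251.67


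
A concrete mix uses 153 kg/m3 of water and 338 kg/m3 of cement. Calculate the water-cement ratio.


w/c = water / cement
w/c = 153 / 338 = 0.453

0.453


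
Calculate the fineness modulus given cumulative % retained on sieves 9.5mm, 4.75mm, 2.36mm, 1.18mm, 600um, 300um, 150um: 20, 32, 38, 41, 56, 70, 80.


FM = sum(cumulative % retained) / 100
= 337 / 100
= 3.37

3.37


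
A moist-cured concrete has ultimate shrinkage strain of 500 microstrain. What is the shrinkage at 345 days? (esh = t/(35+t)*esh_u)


esh(345) = 345 / (35 + 345) * 500
= 345 / 380 * 500
= 453.9 microstrain

453.9


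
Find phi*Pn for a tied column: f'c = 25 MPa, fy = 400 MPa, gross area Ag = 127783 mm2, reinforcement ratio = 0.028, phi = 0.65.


Ast = rho * Ag = 0.028 * 127783 = 3577.924 mm2
phi*Pn = 0.65 * 0.80 * (0.85 * 25 * (127783 - 3577.924) + 400 * 3577.924) / 1000
= 2116.67 kN

2116.67


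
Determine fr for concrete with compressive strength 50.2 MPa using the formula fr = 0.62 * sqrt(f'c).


fr = 0.62 * sqrt(50.2)
= 4.393 MPa

4.393


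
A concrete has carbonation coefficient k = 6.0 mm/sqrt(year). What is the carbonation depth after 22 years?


depth = k * sqrt(t)
= 6.0 * sqrt(22)
= 28.14 mm

28.14


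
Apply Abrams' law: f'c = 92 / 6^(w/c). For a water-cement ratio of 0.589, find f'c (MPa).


f'c = 92 / 6^0.589
= 92 / 2.873
= 32.02 MPa

32.02


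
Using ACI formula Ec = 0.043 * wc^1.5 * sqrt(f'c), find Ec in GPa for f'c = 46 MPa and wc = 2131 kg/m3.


Ec = 0.043 * 2131^1.5 * sqrt(46) / 1000
= 28.69 GPa

28.69


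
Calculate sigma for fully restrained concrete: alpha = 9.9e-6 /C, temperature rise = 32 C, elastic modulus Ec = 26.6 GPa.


sigma = alpha * dT * Ec
= 9.9e-6 * 32 * 26.6 * 1000
= 8.427 MPa

8.427


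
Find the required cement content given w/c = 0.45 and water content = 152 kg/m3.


Cement = water / (w/c)
= 152 / 0.45
= 337.8 kg/m3

337.8


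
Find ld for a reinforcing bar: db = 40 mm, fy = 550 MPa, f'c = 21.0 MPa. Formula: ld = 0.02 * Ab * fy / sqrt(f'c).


Ab = pi * 40^2 / 4 = 1256.637 mm2
ld = 0.02 * 1256.637 * 550 / sqrt(21.0)
= 3016.4 mm

3016.4


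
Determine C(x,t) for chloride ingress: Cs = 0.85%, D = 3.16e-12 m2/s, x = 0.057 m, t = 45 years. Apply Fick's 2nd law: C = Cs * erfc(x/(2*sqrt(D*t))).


t_seconds = 45 * 365.25 * 24 * 3600 = 1420092000.0 s
arg = 0.057 / (2 * sqrt(3.16e-12 * 1420092000.0))
= 0.4254
erfc(0.4254) = 0.5474
C = 0.85 * 0.5474 = 0.4653%

0.4653


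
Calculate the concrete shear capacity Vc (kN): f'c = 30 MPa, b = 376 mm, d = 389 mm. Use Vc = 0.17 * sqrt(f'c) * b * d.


Vc = 0.17 * sqrt(30) * 376 * 389 / 1000
= 136.19 kN

136.19


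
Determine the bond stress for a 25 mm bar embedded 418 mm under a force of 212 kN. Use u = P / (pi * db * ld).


u = P / (pi * db * ld)
= 212 * 1000 / (pi * 25 * 418)
= 6.458 MPa

6.458


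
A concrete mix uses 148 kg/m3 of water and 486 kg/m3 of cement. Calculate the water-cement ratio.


w/c = water / cement
w/c = 148 / 486 = 0.305

0.305


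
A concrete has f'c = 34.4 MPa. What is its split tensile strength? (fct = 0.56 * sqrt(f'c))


fct = 0.56 * sqrt(34.4)
= 0.56 * 5.865
= 3.284 MPa

3.284


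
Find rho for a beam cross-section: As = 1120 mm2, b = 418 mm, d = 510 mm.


rho = As / (b * d)
= 1120 / (418 * 510)
= 0.0053

0.0053


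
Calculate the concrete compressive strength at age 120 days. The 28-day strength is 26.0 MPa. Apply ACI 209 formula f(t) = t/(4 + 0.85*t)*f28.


f(120) = 120 / (4 + 0.85 * 120) * 26.0
= 120 / 106.0 * 26.0
= 29.43 MPa

29.43


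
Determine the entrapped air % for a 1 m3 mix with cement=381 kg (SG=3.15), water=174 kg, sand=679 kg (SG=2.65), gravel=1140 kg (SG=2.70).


Vol cement = 381 / (3.15 * 1000) = 0.120952 m3
Vol water = 174 / 1000 = 0.174 m3
Vol sand = 679 / (2.65 * 1000) = 0.256226 m3
Vol gravel = 1140 / (2.70 * 1000) = 0.422222 m3
Total solid + water volume = 0.973401 m3
Air = (1 - 0.973401) * 100 = 2.66%

2.66


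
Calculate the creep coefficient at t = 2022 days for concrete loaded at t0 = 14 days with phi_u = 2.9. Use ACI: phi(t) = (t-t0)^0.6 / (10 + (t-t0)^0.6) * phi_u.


dt = 2022 - 14 = 2008
phi = 2008^0.6 / (10 + 2008^0.6) * 2.9
= 2.626

2.626


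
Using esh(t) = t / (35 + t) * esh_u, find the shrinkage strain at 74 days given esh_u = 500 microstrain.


esh(74) = 74 / (35 + 74) * 500
= 74 / 109 * 500
= 339.4 microstrain

339.4


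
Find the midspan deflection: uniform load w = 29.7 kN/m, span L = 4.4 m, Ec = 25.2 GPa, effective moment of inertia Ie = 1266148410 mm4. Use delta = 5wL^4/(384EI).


Convert: L = 4.4 m = 4400 mm, Ec = 25.2 GPa = 25200 MPa
delta = 5 * 29.7 * 4400^4 / (384 * 25200 * 1266148410)
= 4.54 mm

4.54


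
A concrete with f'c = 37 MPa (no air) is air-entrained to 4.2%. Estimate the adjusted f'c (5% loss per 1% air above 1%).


Strength loss = (4.2 - 1) * 5 = 16.0%
f'c = 37 * (1 - 16.0/100)
= 31.08 MPa

31.08


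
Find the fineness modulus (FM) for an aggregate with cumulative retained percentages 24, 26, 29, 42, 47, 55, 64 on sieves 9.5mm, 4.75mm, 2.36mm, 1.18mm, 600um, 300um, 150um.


FM = sum(cumulative % retained) / 100
= 287 / 100
= 2.87

2.87


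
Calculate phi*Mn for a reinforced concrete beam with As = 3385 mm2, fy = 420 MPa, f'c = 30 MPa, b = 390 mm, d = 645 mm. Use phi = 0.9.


a = As * fy / (0.85 * f'c * b)
= 3385 * 420 / (0.85 * 30 * 390)
= 142.9563 mm
Mn = As * fy * (d - a/2) / 10^6
= 815.376 kN-m
phi*Mn = 0.9 * 815.376 = 733.84 kN-m

733.84


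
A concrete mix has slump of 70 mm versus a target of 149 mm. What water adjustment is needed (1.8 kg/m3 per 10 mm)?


Difference = 149 - 70 = 79 mm
Water adjustment = 79 * 1.8 / 10 = 14.2 kg/m3

14.2


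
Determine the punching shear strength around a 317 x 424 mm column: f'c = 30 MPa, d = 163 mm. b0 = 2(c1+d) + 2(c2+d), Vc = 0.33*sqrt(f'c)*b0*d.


b0 = 2*(317 + 163) + 2*(424 + 163) = 2134 mm
Vc = 0.33 * sqrt(30) * 2134 * 163 / 1000
= 628.72 kN

628.72


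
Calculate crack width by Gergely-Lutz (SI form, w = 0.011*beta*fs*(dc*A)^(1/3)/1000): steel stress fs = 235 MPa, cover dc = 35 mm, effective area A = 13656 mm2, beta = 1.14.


w = 0.011 * beta * fs * (dc * A)^(1/3) / 1000
= 0.011 * 1.14 * 235 * (35 * 13656)^(1/3) / 1000
= 0.23 mm

0.23


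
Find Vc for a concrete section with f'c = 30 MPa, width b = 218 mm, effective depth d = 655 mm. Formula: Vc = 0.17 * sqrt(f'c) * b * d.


Vc = 0.17 * sqrt(30) * 218 * 655 / 1000
= 132.96 kN

132.96


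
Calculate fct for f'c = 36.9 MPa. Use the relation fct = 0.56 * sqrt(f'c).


fct = 0.56 * sqrt(36.9)
= 0.56 * 6.075
= 3.402 MPa

3.402


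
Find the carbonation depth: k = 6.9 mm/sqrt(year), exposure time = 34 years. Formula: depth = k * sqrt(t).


depth = k * sqrt(t)
= 6.9 * sqrt(34)
= 40.23 mm

40.23


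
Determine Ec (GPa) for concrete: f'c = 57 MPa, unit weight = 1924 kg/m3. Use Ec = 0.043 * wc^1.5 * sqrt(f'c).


Ec = 0.043 * 1924^1.5 * sqrt(57) / 1000
= 27.4 GPa

27.4


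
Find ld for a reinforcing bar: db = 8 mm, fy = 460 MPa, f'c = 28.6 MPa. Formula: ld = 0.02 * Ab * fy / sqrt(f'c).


Ab = pi * 8^2 / 4 = 50.265 mm2
ld = 0.02 * 50.265 * 460 / sqrt(28.6)
= 86.5 mm

86.5


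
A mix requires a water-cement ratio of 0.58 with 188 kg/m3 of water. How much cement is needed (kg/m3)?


Cement = water / (w/c)
= 188 / 0.58
= 324.1 kg/m3

324.1


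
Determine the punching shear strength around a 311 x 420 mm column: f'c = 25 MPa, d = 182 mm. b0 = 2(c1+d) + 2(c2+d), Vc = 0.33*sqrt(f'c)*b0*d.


b0 = 2*(311 + 182) + 2*(420 + 182) = 2190 mm
Vc = 0.33 * sqrt(25) * 2190 * 182 / 1000
= 657.66 kN

657.66


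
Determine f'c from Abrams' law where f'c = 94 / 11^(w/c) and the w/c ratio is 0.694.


f'c = 94 / 11^0.694
= 94 / 5.281
= 17.8 MPa

17.8


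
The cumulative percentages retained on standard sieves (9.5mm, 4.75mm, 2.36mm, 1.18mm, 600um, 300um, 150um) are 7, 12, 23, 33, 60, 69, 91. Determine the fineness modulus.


FM = sum(cumulative % retained) / 100
= 295 / 100
= 2.95

2.95


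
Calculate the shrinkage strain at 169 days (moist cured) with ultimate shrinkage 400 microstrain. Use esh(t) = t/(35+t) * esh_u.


esh(169) = 169 / (35 + 169) * 400
= 169 / 204 * 400
= 331.4 microstrain

331.4


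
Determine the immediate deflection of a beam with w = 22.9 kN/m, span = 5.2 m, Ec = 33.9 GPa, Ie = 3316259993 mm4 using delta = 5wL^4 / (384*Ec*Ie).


Convert: L = 5.2 m = 5200 mm, Ec = 33.9 GPa = 33900 MPa
delta = 5 * 22.9 * 5200^4 / (384 * 33900 * 3316259993)
= 1.94 mm

1.94


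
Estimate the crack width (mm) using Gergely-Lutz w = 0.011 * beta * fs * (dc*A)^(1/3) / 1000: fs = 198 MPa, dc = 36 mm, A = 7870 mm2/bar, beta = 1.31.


w = 0.011 * beta * fs * (dc * A)^(1/3) / 1000
= 0.011 * 1.31 * 198 * (36 * 7870)^(1/3) / 1000
= 0.187 mm

0.187


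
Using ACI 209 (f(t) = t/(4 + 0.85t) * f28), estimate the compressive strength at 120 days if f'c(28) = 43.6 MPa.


f(120) = 120 / (4 + 0.85 * 120) * 43.6
= 120 / 106.0 * 43.6
= 49.36 MPa

49.36


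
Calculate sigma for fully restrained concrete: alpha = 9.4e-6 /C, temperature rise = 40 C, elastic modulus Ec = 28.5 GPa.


sigma = alpha * dT * Ec
= 9.4e-6 * 40 * 28.5 * 1000
= 10.716 MPa

10.716


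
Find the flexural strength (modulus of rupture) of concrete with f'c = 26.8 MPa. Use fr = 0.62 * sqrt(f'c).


fr = 0.62 * sqrt(26.8)
= 3.21 MPa

3.21


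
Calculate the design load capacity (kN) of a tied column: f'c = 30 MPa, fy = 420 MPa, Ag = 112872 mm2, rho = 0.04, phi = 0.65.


Ast = rho * Ag = 0.04 * 112872 = 4514.88 mm2
phi*Pn = 0.65 * 0.80 * (0.85 * 30 * (112872 - 4514.88) + 420 * 4514.88) / 1000
= 2422.87 kN

2422.87


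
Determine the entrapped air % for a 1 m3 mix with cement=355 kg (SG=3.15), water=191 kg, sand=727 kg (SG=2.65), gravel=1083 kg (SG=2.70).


Vol cement = 355 / (3.15 * 1000) = 0.112698 m3
Vol water = 191 / 1000 = 0.191 m3
Vol sand = 727 / (2.65 * 1000) = 0.27434 m3
Vol gravel = 1083 / (2.70 * 1000) = 0.401111 m3
Total solid + water volume = 0.979149 m3
Air = (1 - 0.979149) * 100 = 2.09%

2.09


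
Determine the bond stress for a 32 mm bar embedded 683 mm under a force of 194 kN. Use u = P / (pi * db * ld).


u = P / (pi * db * ld)
= 194 * 1000 / (pi * 32 * 683)
= 2.825 MPa

2.825


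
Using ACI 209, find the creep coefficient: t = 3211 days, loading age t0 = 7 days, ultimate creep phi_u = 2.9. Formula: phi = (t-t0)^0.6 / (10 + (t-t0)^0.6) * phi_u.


dt = 3211 - 7 = 3204
phi = 3204^0.6 / (10 + 3204^0.6) * 2.9
= 2.688

2.688


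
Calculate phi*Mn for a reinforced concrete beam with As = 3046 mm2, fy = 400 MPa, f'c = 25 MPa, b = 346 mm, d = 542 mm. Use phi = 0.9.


a = As * fy / (0.85 * f'c * b)
= 3046 * 400 / (0.85 * 25 * 346)
= 165.7123 mm
Mn = As * fy * (d - a/2) / 10^6
= 559.4208 kN-m
phi*Mn = 0.9 * 559.4208 = 503.48 kN-m

503.48


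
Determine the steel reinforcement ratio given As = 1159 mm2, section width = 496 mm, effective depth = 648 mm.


rho = As / (b * d)
= 1159 / (496 * 648)
= 0.0036

0.0036


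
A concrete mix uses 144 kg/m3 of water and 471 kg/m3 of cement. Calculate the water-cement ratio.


w/c = water / cement
w/c = 144 / 471 = 0.306

0.306


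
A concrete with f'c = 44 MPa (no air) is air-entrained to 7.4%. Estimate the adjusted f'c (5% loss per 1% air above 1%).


Strength loss = (7.4 - 1) * 5 = 32.0%
f'c = 44 * (1 - 32.0/100)
= 29.92 MPa

29.92


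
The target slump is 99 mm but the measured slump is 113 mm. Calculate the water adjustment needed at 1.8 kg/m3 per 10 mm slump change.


Difference = 99 - 113 = -14 mm
Water adjustment = -14 * 1.8 / 10 = -2.5 kg/m3

-2.5


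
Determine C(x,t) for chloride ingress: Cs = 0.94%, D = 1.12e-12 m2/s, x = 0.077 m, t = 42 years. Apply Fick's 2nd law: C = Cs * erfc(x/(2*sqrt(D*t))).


t_seconds = 42 * 365.25 * 24 * 3600 = 1325419200.0 s
arg = 0.077 / (2 * sqrt(1.12e-12 * 1325419200.0))
= 0.9993
erfc(0.9993) = 0.1576
C = 0.94 * 0.1576 = 0.1482%

0.1482


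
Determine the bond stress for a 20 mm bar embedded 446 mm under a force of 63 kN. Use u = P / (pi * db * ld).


u = P / (pi * db * ld)
= 63 * 1000 / (pi * 20 * 446)
= 2.248 MPa

2.248


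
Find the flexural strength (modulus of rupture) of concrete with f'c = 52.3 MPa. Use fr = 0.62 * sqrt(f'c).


fr = 0.62 * sqrt(52.3)
= 4.484 MPa

4.484


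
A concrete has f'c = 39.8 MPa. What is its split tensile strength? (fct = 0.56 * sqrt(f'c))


fct = 0.56 * sqrt(39.8)
= 0.56 * 6.309
= 3.533 MPa

3.533


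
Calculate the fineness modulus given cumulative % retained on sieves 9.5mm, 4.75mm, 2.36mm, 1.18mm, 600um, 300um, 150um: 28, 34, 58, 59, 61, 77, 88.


FM = sum(cumulative % retained) / 100
= 405 / 100
= 4.05

4.05


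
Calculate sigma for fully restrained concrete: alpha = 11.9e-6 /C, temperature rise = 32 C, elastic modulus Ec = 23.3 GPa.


sigma = alpha * dT * Ec
= 11.9e-6 * 32 * 23.3 * 1000
= 8.873 MPa

8.873


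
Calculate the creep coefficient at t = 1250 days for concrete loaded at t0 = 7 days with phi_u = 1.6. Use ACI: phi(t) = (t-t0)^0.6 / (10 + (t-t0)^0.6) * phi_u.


dt = 1250 - 7 = 1243
phi = 1243^0.6 / (10 + 1243^0.6) * 1.6
= 1.405

1.405


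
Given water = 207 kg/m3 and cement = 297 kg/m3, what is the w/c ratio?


w/c = water / cement
w/c = 207 / 297 = 0.697

0.697


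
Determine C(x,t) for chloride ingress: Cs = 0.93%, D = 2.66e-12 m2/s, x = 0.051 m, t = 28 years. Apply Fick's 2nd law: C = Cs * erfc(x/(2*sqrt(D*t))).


t_seconds = 28 * 365.25 * 24 * 3600 = 883612800.0 s
arg = 0.051 / (2 * sqrt(2.66e-12 * 883612800.0))
= 0.526
erfc(0.526) = 0.457
C = 0.93 * 0.457 = 0.425%

0.425


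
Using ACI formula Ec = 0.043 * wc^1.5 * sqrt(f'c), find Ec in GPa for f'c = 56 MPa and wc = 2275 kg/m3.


Ec = 0.043 * 2275^1.5 * sqrt(56) / 1000
= 34.92 GPa

34.92


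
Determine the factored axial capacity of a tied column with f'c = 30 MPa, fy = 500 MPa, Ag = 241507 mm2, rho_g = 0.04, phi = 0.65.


Ast = rho * Ag = 0.04 * 241507 = 9660.28 mm2
phi*Pn = 0.65 * 0.80 * (0.85 * 30 * (241507 - 9660.28) + 500 * 9660.28) / 1000
= 5585.96 kN

5585.96


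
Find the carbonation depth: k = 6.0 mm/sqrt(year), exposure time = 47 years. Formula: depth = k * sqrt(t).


depth = k * sqrt(t)
= 6.0 * sqrt(47)
= 41.13 mm

41.13


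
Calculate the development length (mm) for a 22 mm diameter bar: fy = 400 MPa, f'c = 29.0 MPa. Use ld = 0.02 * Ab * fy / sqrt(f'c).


Ab = pi * 22^2 / 4 = 380.133 mm2
ld = 0.02 * 380.133 * 400 / sqrt(29.0)
= 564.7 mm

564.7


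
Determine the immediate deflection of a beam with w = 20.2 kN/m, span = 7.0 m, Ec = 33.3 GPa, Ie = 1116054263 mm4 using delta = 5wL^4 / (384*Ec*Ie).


Convert: L = 7.0 m = 7000 mm, Ec = 33.3 GPa = 33300 MPa
delta = 5 * 20.2 * 7000^4 / (384 * 33300 * 1116054263)
= 16.99 mm

16.99


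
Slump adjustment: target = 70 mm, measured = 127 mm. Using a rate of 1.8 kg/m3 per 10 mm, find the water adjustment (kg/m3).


Difference = 70 - 127 = -57 mm
Water adjustment = -57 * 1.8 / 10 = -10.3 kg/m3

-10.3


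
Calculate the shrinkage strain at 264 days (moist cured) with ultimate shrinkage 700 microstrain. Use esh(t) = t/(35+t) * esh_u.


esh(264) = 264 / (35 + 264) * 700
= 264 / 299 * 700
= 618.1 microstrain

618.1


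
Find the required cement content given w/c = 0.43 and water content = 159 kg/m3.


Cement = water / (w/c)
= 159 / 0.43
= 369.8 kg/m3

369.8


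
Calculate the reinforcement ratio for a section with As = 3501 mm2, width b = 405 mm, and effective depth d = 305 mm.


rho = As / (b * d)
= 3501 / (405 * 305)
= 0.0283

0.0283


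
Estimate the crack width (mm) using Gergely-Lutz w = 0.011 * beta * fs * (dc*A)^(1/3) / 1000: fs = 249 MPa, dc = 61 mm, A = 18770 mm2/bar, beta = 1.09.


w = 0.011 * beta * fs * (dc * A)^(1/3) / 1000
= 0.011 * 1.09 * 249 * (61 * 18770)^(1/3) / 1000
= 0.312 mm

0.312


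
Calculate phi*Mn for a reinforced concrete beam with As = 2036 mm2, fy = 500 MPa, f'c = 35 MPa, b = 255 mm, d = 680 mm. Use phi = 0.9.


a = As * fy / (0.85 * f'c * b)
= 2036 * 500 / (0.85 * 35 * 255)
= 134.1901 mm
Mn = As * fy * (d - a/2) / 10^6
= 623.9372 kN-m
phi*Mn = 0.9 * 623.9372 = 561.54 kN-m

561.54


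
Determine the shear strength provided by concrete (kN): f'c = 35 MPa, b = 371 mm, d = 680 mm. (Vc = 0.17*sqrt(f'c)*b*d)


Vc = 0.17 * sqrt(35) * 371 * 680 / 1000
= 253.73 kN

253.73


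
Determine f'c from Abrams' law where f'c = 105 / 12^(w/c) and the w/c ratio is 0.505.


f'c = 105 / 12^0.505
= 105 / 3.507
= 29.94 MPa

29.94


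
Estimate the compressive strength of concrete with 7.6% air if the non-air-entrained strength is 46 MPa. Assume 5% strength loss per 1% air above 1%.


Strength loss = (7.6 - 1) * 5 = 33.0%
f'c = 46 * (1 - 33.0/100)
= 30.82 MPa

30.82


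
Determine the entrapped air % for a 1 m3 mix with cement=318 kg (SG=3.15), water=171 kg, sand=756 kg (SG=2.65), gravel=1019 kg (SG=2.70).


Vol cement = 318 / (3.15 * 1000) = 0.100952 m3
Vol water = 171 / 1000 = 0.171 m3
Vol sand = 756 / (2.65 * 1000) = 0.285283 m3
Vol gravel = 1019 / (2.70 * 1000) = 0.377407 m3
Total solid + water volume = 0.934643 m3
Air = (1 - 0.934643) * 100 = 6.54%

6.54
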